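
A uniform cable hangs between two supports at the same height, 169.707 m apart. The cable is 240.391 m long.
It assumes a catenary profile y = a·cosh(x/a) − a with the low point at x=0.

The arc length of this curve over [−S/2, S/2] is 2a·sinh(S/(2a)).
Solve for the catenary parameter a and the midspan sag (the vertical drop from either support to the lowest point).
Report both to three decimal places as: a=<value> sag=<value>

a=56.753 sag=76.168

seed: a₀ = √(S³/(24(L−S))) = √(169.707³/(24·70.684)) = 53.676409
iter 1: u=1.580834  f(a)=+9.376e+00  f'(a)=-3.353e+00  a ← 53.676409 − (+9.376e+00/-3.353e+00) = 56.472441
iter 2: u=1.502565  f(a)=+7.824e-01  f'(a)=-2.815e+00  a ← 56.472441 − (+7.824e-01/-2.815e+00) = 56.750389
iter 3: u=1.495206  f(a)=+6.545e-03  f'(a)=-2.768e+00  a ← 56.750389 − (+6.545e-03/-2.768e+00) = 56.752753
iter 4: u=1.495143  f(a)=+4.664e-07  f'(a)=-2.768e+00  a ← 56.752753 − (+4.664e-07/-2.768e+00) = 56.752753
iter 5: u=1.495143  f(a)=+0.000e+00  f'(a)=-2.768e+00  a ← 56.752753 − (+0.000e+00/-2.768e+00) = 56.752753
converged: |Δa| < 1e-12 after 5 iterations
sag = a·(cosh(S/(2a)) − 1) = 56.752753·(cosh(1.495143) − 1) = 76.167649
T_max/T_min = cosh(S/(2a)) = 2.342096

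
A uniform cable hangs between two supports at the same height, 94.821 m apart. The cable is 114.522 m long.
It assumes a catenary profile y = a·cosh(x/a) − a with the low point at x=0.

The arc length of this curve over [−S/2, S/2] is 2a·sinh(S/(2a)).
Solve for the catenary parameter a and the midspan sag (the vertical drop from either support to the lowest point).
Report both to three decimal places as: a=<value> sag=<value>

seed: a₀ = √(S³/(24(L−S))) = √(94.821³/(24·19.701)) = 42.462645
iter 1: u=1.116523  f(a)=+1.265e+00  f'(a)=-1.049e+00  a ← 42.462645 − (+1.265e+00/-1.049e+00) = 43.668775
iter 2: u=1.085684  f(a)=+5.590e-02  f'(a)=-9.580e-01  a ← 43.668775 − (+5.590e-02/-9.580e-01) = 43.727127
iter 3: u=1.084235  f(a)=+1.203e-04  f'(a)=-9.539e-01  a ← 43.727127 − (+1.203e-04/-9.539e-01) = 43.727253
iter 4: u=1.084232  f(a)=+5.603e-10  f'(a)=-9.539e-01  a ← 43.727253 − (+5.603e-10/-9.539e-01) = 43.727253
iter 5: u=1.084232  f(a)=+0.000e+00  f'(a)=-9.539e-01  a ← 43.727253 − (+0.000e+00/-9.539e-01) = 43.727253
converged: |Δa| < 1e-12 after 5 iterations
sag = a·(cosh(S/(2a)) − 1) = 43.727253·(cosh(1.084232) − 1) = 28.320611
T_max/T_min = cosh(S/(2a)) = 1.647665

a=43.727 sag=28.321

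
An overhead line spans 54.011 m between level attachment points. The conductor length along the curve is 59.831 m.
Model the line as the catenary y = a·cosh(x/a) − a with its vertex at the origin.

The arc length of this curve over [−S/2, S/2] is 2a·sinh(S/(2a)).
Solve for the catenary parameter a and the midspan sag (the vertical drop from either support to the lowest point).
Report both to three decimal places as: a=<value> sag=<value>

a=34.116 sag=11.258

seed: a₀ = √(S³/(24(L−S))) = √(54.011³/(24·5.820)) = 33.585840
iter 1: u=0.804074  f(a)=+1.911e-01  f'(a)=-3.695e-01  a ← 33.585840 − (+1.911e-01/-3.695e-01) = 34.102920
iter 2: u=0.791882  f(a)=+4.502e-03  f'(a)=-3.523e-01  a ← 34.102920 − (+4.502e-03/-3.523e-01) = 34.115699
iter 3: u=0.791586  f(a)=+2.633e-06  f'(a)=-3.519e-01  a ← 34.115699 − (+2.633e-06/-3.519e-01) = 34.115707
iter 4: u=0.791586  f(a)=+9.024e-13  f'(a)=-3.519e-01  a ← 34.115707 − (+9.024e-13/-3.519e-01) = 34.115707
converged: |Δa| < 1e-12 after 4 iterations
sag = a·(cosh(S/(2a)) − 1) = 34.115707·(cosh(0.791586) − 1) = 11.258499
T_max/T_min = cosh(S/(2a)) = 1.330009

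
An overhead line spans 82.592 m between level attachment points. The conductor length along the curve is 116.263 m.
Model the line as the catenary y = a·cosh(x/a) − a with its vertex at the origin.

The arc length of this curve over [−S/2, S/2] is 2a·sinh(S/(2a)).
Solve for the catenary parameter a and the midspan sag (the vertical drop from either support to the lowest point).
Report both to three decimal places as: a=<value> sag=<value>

a=27.888 sag=36.587

seed: a₀ = √(S³/(24(L−S))) = √(82.592³/(24·33.671)) = 26.404220
iter 1: u=1.563992  f(a)=+4.366e+00  f'(a)=-3.231e+00  a ← 26.404220 − (+4.366e+00/-3.231e+00) = 27.755451
iter 2: u=1.487852  f(a)=+3.576e-01  f'(a)=-2.722e+00  a ← 27.755451 − (+3.576e-01/-2.722e+00) = 27.886812
iter 3: u=1.480843  f(a)=+2.870e-03  f'(a)=-2.678e+00  a ← 27.886812 − (+2.870e-03/-2.678e+00) = 27.887884
iter 4: u=1.480786  f(a)=+1.883e-07  f'(a)=-2.678e+00  a ← 27.887884 − (+1.883e-07/-2.678e+00) = 27.887884
iter 5: u=1.480786  f(a)=+0.000e+00  f'(a)=-2.678e+00  a ← 27.887884 − (+0.000e+00/-2.678e+00) = 27.887884
converged: |Δa| < 1e-12 after 5 iterations
sag = a·(cosh(S/(2a)) − 1) = 27.887884·(cosh(1.480786) − 1) = 36.586959
T_max/T_min = cosh(S/(2a)) = 2.311930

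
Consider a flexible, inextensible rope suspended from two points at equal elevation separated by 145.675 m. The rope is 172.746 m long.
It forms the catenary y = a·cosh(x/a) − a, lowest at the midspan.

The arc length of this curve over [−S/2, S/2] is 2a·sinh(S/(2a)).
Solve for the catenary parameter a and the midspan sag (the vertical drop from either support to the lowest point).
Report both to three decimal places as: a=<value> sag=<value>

a=70.825 sag=40.873

seed: a₀ = √(S³/(24(L−S))) = √(145.675³/(24·27.071)) = 68.979457
iter 1: u=1.055930  f(a)=+1.550e+00  f'(a)=-8.760e-01  a ← 68.979457 − (+1.550e+00/-8.760e-01) = 70.748785
iter 2: u=1.029523  f(a)=+6.164e-02  f'(a)=-8.076e-01  a ← 70.748785 − (+6.164e-02/-8.076e-01) = 70.825108
iter 3: u=1.028414  f(a)=+1.064e-04  f'(a)=-8.048e-01  a ← 70.825108 − (+1.064e-04/-8.048e-01) = 70.825240
iter 4: u=1.028412  f(a)=+3.184e-10  f'(a)=-8.048e-01  a ← 70.825240 − (+3.184e-10/-8.048e-01) = 70.825240
iter 5: u=1.028412  f(a)=+2.842e-14  f'(a)=-8.048e-01  a ← 70.825240 − (+2.842e-14/-8.048e-01) = 70.825240
converged: |Δa| < 1e-12 after 5 iterations
sag = a·(cosh(S/(2a)) − 1) = 70.825240·(cosh(1.028412) − 1) = 40.873058
T_max/T_min = cosh(S/(2a)) = 1.577097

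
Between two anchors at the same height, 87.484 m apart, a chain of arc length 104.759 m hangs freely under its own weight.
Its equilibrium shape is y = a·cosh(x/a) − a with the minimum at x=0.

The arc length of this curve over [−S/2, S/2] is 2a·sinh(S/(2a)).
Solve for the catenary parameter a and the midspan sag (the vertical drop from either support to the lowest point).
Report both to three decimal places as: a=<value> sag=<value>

a=41.326 sag=25.393

seed: a₀ = √(S³/(24(L−S))) = √(87.484³/(24·17.275)) = 40.186326
iter 1: u=1.088480  f(a)=+1.053e+00  f'(a)=-9.660e-01  a ← 40.186326 − (+1.053e+00/-9.660e-01) = 41.276072
iter 2: u=1.059742  f(a)=+4.434e-02  f'(a)=-8.862e-01  a ← 41.276072 − (+4.434e-02/-8.862e-01) = 41.326106
iter 3: u=1.058459  f(a)=+8.632e-05  f'(a)=-8.827e-01  a ← 41.326106 − (+8.632e-05/-8.827e-01) = 41.326204
iter 4: u=1.058457  f(a)=+3.286e-10  f'(a)=-8.827e-01  a ← 41.326204 − (+3.286e-10/-8.827e-01) = 41.326204
iter 5: u=1.058457  f(a)=+0.000e+00  f'(a)=-8.827e-01  a ← 41.326204 − (+0.000e+00/-8.827e-01) = 41.326204
converged: |Δa| < 1e-12 after 5 iterations
sag = a·(cosh(S/(2a)) − 1) = 41.326204·(cosh(1.058457) − 1) = 25.393112
T_max/T_min = cosh(S/(2a)) = 1.614455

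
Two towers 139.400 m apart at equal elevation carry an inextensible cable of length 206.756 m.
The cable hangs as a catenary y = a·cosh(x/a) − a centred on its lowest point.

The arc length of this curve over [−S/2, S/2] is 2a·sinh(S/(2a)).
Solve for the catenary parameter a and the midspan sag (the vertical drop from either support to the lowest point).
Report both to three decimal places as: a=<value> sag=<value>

seed: a₀ = √(S³/(24(L−S))) = √(139.400³/(24·67.356)) = 40.935528
iter 1: u=1.702677  f(a)=+1.047e+01  f'(a)=-4.349e+00  a ← 40.935528 − (+1.047e+01/-4.349e+00) = 43.341848
iter 2: u=1.608146  f(a)=+9.938e-01  f'(a)=-3.559e+00  a ← 43.341848 − (+9.938e-01/-3.559e+00) = 43.621068
iter 3: u=1.597852  f(a)=+1.104e-02  f'(a)=-3.480e+00  a ← 43.621068 − (+1.104e-02/-3.480e+00) = 43.624239
iter 4: u=1.597736  f(a)=+1.395e-06  f'(a)=-3.480e+00  a ← 43.624239 − (+1.395e-06/-3.480e+00) = 43.624240
iter 5: u=1.597736  f(a)=+8.527e-14  f'(a)=-3.480e+00  a ← 43.624240 − (+8.527e-14/-3.480e+00) = 43.624240
converged: |Δa| < 1e-12 after 5 iterations
sag = a·(cosh(S/(2a)) − 1) = 43.624240·(cosh(1.597736) − 1) = 68.581309
T_max/T_min = cosh(S/(2a)) = 2.572092

a=43.624 sag=68.581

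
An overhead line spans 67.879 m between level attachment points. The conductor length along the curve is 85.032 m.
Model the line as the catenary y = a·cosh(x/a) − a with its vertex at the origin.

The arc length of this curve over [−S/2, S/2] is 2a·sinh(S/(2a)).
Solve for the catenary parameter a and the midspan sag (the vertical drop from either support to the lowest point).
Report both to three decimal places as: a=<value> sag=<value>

a=28.552 sag=22.661

seed: a₀ = √(S³/(24(L−S))) = √(67.879³/(24·17.153)) = 27.563064
iter 1: u=1.231340  f(a)=+1.348e+00  f'(a)=-1.444e+00  a ← 27.563064 − (+1.348e+00/-1.444e+00) = 28.496889
iter 2: u=1.190990  f(a)=+7.155e-02  f'(a)=-1.294e+00  a ← 28.496889 − (+7.155e-02/-1.294e+00) = 28.552172
iter 3: u=1.188684  f(a)=+2.265e-04  f'(a)=-1.286e+00  a ← 28.552172 − (+2.265e-04/-1.286e+00) = 28.552348
iter 4: u=1.188676  f(a)=+2.285e-09  f'(a)=-1.286e+00  a ← 28.552348 − (+2.285e-09/-1.286e+00) = 28.552348
iter 5: u=1.188676  f(a)=+2.842e-14  f'(a)=-1.286e+00  a ← 28.552348 − (+2.842e-14/-1.286e+00) = 28.552348
converged: |Δa| < 1e-12 after 5 iterations
sag = a·(cosh(S/(2a)) − 1) = 28.552348·(cosh(1.188676) − 1) = 22.661389
T_max/T_min = cosh(S/(2a)) = 1.793679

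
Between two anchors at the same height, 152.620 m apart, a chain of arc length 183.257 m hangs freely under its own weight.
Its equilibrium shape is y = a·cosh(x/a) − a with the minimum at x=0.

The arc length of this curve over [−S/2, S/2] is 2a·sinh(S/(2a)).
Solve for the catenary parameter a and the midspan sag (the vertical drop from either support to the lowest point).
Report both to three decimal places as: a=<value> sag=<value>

a=71.536 sag=44.710

seed: a₀ = √(S³/(24(L−S))) = √(152.620³/(24·30.637)) = 69.532594
iter 1: u=1.097471  f(a)=+1.899e+00  f'(a)=-9.920e-01  a ← 69.532594 − (+1.899e+00/-9.920e-01) = 71.446671
iter 2: u=1.068069  f(a)=+8.123e-02  f'(a)=-9.088e-01  a ← 71.446671 − (+8.123e-02/-9.088e-01) = 71.536053
iter 3: u=1.066735  f(a)=+1.634e-04  f'(a)=-9.051e-01  a ← 71.536053 − (+1.634e-04/-9.051e-01) = 71.536233
iter 4: u=1.066732  f(a)=+6.637e-10  f'(a)=-9.051e-01  a ← 71.536233 − (+6.637e-10/-9.051e-01) = 71.536233
iter 5: u=1.066732  f(a)=+2.842e-14  f'(a)=-9.051e-01  a ← 71.536233 − (+2.842e-14/-9.051e-01) = 71.536233
converged: |Δa| < 1e-12 after 5 iterations
sag = a·(cosh(S/(2a)) − 1) = 71.536233·(cosh(1.066732) − 1) = 44.710120
T_max/T_min = cosh(S/(2a)) = 1.625000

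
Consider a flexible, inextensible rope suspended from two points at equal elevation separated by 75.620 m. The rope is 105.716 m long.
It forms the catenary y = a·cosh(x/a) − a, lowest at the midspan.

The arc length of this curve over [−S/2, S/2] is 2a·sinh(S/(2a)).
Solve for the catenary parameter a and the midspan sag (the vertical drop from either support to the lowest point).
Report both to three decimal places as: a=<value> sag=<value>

seed: a₀ = √(S³/(24(L−S))) = √(75.620³/(24·30.096)) = 24.467804
iter 1: u=1.545296  f(a)=+3.805e+00  f'(a)=-3.100e+00  a ← 24.467804 − (+3.805e+00/-3.100e+00) = 25.695146
iter 2: u=1.471484  f(a)=+3.050e-01  f'(a)=-2.621e+00  a ← 25.695146 − (+3.050e-01/-2.621e+00) = 25.811514
iter 3: u=1.464850  f(a)=+2.338e-03  f'(a)=-2.581e+00  a ← 25.811514 − (+2.338e-03/-2.581e+00) = 25.812420
iter 4: u=1.464799  f(a)=+1.397e-07  f'(a)=-2.581e+00  a ← 25.812420 − (+1.397e-07/-2.581e+00) = 25.812420
iter 5: u=1.464799  f(a)=-1.421e-14  f'(a)=-2.581e+00  a ← 25.812420 − (-1.421e-14/-2.581e+00) = 25.812420
converged: |Δa| < 1e-12 after 5 iterations
sag = a·(cosh(S/(2a)) − 1) = 25.812420·(cosh(1.464799) − 1) = 33.011463
T_max/T_min = cosh(S/(2a)) = 2.278898

a=25.812 sag=33.011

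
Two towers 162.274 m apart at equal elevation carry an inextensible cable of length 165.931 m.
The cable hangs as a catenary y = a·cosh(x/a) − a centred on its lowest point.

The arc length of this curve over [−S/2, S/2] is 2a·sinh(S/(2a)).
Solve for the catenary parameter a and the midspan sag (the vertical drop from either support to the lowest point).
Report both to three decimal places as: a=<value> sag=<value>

seed: a₀ = √(S³/(24(L−S))) = √(162.274³/(24·3.657)) = 220.650701
iter 1: u=0.367717  f(a)=+2.480e-02  f'(a)=-3.360e-02  a ← 220.650701 − (+2.480e-02/-3.360e-02) = 221.388962
iter 2: u=0.366491  f(a)=+1.250e-04  f'(a)=-3.326e-02  a ← 221.388962 − (+1.250e-04/-3.326e-02) = 221.392722
iter 3: u=0.366484  f(a)=+3.213e-09  f'(a)=-3.326e-02  a ← 221.392722 − (+3.213e-09/-3.326e-02) = 221.392722
iter 4: u=0.366484  f(a)=+0.000e+00  f'(a)=-3.326e-02  a ← 221.392722 − (+0.000e+00/-3.326e-02) = 221.392722
converged: |Δa| < 1e-12 after 4 iterations
sag = a·(cosh(S/(2a)) − 1) = 221.392722·(cosh(0.366484) − 1) = 15.034881
T_max/T_min = cosh(S/(2a)) = 1.067910

a=221.393 sag=15.035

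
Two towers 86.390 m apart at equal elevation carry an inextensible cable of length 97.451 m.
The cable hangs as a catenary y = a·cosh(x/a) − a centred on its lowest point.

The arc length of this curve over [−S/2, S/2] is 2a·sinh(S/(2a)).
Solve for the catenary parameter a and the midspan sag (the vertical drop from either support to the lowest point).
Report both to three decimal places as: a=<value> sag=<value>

a=50.202 sag=19.758

seed: a₀ = √(S³/(24(L−S))) = √(86.390³/(24·11.061)) = 49.282462
iter 1: u=0.876478  f(a)=+4.327e-01  f'(a)=-4.843e-01  a ← 49.282462 − (+4.327e-01/-4.843e-01) = 50.175901
iter 2: u=0.860871  f(a)=+1.205e-02  f'(a)=-4.577e-01  a ← 50.175901 − (+1.205e-02/-4.577e-01) = 50.202223
iter 3: u=0.860420  f(a)=+9.932e-06  f'(a)=-4.569e-01  a ← 50.202223 − (+9.932e-06/-4.569e-01) = 50.202245
iter 4: u=0.860420  f(a)=+6.779e-12  f'(a)=-4.569e-01  a ← 50.202245 − (+6.779e-12/-4.569e-01) = 50.202245
converged: |Δa| < 1e-12 after 4 iterations
sag = a·(cosh(S/(2a)) − 1) = 50.202245·(cosh(0.860420) − 1) = 19.758028
T_max/T_min = cosh(S/(2a)) = 1.393569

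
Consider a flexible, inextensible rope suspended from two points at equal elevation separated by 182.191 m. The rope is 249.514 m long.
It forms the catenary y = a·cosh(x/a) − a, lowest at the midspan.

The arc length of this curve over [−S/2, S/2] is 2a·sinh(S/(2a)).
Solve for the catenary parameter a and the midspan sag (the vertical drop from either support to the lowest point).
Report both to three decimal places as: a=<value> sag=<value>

a=64.317 sag=76.043

seed: a₀ = √(S³/(24(L−S))) = √(182.191³/(24·67.323)) = 61.179092
iter 1: u=1.488997  f(a)=+7.869e+00  f'(a)=-2.729e+00  a ← 61.179092 − (+7.869e+00/-2.729e+00) = 64.062671
iter 2: u=1.421975  f(a)=+5.906e-01  f'(a)=-2.333e+00  a ← 64.062671 − (+5.906e-01/-2.333e+00) = 64.315761
iter 3: u=1.416379  f(a)=+3.923e-03  f'(a)=-2.303e+00  a ← 64.315761 − (+3.923e-03/-2.303e+00) = 64.317465
iter 4: u=1.416342  f(a)=+1.756e-07  f'(a)=-2.302e+00  a ← 64.317465 − (+1.756e-07/-2.302e+00) = 64.317465
iter 5: u=1.416342  f(a)=-2.842e-14  f'(a)=-2.302e+00  a ← 64.317465 − (-2.842e-14/-2.302e+00) = 64.317465
converged: |Δa| < 1e-12 after 5 iterations
sag = a·(cosh(S/(2a)) − 1) = 64.317465·(cosh(1.416342) − 1) = 76.042947
T_max/T_min = cosh(S/(2a)) = 2.182306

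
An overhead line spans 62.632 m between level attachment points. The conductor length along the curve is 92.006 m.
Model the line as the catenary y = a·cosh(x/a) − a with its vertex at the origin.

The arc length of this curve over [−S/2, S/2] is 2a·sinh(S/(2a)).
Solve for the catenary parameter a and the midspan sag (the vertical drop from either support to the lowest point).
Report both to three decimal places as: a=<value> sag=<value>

a=19.862 sag=30.246

seed: a₀ = √(S³/(24(L−S))) = √(62.632³/(24·29.374)) = 18.668407
iter 1: u=1.677486  f(a)=+4.421e+00  f'(a)=-4.126e+00  a ← 18.668407 − (+4.421e+00/-4.126e+00) = 19.739811
iter 2: u=1.586439  f(a)=+4.091e-01  f'(a)=-3.395e+00  a ← 19.739811 − (+4.091e-01/-3.395e+00) = 19.860330
iter 3: u=1.576812  f(a)=+4.294e-03  f'(a)=-3.324e+00  a ← 19.860330 − (+4.294e-03/-3.324e+00) = 19.861622
iter 4: u=1.576709  f(a)=+4.838e-07  f'(a)=-3.323e+00  a ← 19.861622 − (+4.838e-07/-3.323e+00) = 19.861622
iter 5: u=1.576709  f(a)=+0.000e+00  f'(a)=-3.323e+00  a ← 19.861622 − (+0.000e+00/-3.323e+00) = 19.861622
converged: |Δa| < 1e-12 after 5 iterations
sag = a·(cosh(S/(2a)) − 1) = 19.861622·(cosh(1.576709) − 1) = 30.245863
T_max/T_min = cosh(S/(2a)) = 2.522829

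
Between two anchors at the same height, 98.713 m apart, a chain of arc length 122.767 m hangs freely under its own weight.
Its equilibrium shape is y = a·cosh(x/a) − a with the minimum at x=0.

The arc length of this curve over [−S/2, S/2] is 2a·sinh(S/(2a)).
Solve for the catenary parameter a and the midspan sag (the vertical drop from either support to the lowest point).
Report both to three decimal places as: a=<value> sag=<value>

a=42.234 sag=32.275

seed: a₀ = √(S³/(24(L−S))) = √(98.713³/(24·24.054)) = 40.818990
iter 1: u=1.209155  f(a)=+1.821e+00  f'(a)=-1.360e+00  a ← 40.818990 − (+1.821e+00/-1.360e+00) = 42.157752
iter 2: u=1.170757  f(a)=+9.342e-02  f'(a)=-1.224e+00  a ← 42.157752 − (+9.342e-02/-1.224e+00) = 42.234085
iter 3: u=1.168641  f(a)=+2.753e-04  f'(a)=-1.217e+00  a ← 42.234085 − (+2.753e-04/-1.217e+00) = 42.234312
iter 4: u=1.168635  f(a)=+2.407e-09  f'(a)=-1.217e+00  a ← 42.234312 − (+2.407e-09/-1.217e+00) = 42.234312
iter 5: u=1.168635  f(a)=+2.842e-14  f'(a)=-1.217e+00  a ← 42.234312 − (+2.842e-14/-1.217e+00) = 42.234312
converged: |Δa| < 1e-12 after 5 iterations
sag = a·(cosh(S/(2a)) − 1) = 42.234312·(cosh(1.168635) − 1) = 32.275226
T_max/T_min = cosh(S/(2a)) = 1.764194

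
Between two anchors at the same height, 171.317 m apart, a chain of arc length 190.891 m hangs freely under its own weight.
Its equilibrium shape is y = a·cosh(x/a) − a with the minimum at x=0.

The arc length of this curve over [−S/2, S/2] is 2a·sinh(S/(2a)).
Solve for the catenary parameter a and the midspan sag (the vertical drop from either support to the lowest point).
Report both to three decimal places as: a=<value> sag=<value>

seed: a₀ = √(S³/(24(L−S))) = √(171.317³/(24·19.574)) = 103.455904
iter 1: u=0.827971  f(a)=+6.820e-01  f'(a)=-4.050e-01  a ← 103.455904 − (+6.820e-01/-4.050e-01) = 105.139885
iter 2: u=0.814710  f(a)=+1.701e-02  f'(a)=-3.850e-01  a ← 105.139885 − (+1.701e-02/-3.850e-01) = 105.184060
iter 3: u=0.814368  f(a)=+1.118e-05  f'(a)=-3.845e-01  a ← 105.184060 − (+1.118e-05/-3.845e-01) = 105.184090
iter 4: u=0.814367  f(a)=+4.832e-12  f'(a)=-3.845e-01  a ← 105.184090 − (+4.832e-12/-3.845e-01) = 105.184090
converged: |Δa| < 1e-12 after 4 iterations
sag = a·(cosh(S/(2a)) − 1) = 105.184090·(cosh(0.814367) − 1) = 36.849485
T_max/T_min = cosh(S/(2a)) = 1.350333

a=105.184 sag=36.849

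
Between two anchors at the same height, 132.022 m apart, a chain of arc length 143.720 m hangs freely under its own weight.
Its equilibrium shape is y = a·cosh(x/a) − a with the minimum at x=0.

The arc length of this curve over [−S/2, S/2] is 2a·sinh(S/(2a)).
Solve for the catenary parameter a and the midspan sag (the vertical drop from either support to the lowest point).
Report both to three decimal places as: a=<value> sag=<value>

seed: a₀ = √(S³/(24(L−S))) = √(132.022³/(24·11.698)) = 90.533234
iter 1: u=0.729136  f(a)=+3.149e-01  f'(a)=-2.724e-01  a ← 90.533234 − (+3.149e-01/-2.724e-01) = 91.689217
iter 2: u=0.719943  f(a)=+6.133e-03  f'(a)=-2.619e-01  a ← 91.689217 − (+6.133e-03/-2.619e-01) = 91.712634
iter 3: u=0.719759  f(a)=+2.429e-06  f'(a)=-2.617e-01  a ← 91.712634 − (+2.429e-06/-2.617e-01) = 91.712644
iter 4: u=0.719759  f(a)=+3.979e-13  f'(a)=-2.617e-01  a ← 91.712644 − (+3.979e-13/-2.617e-01) = 91.712644
converged: |Δa| < 1e-12 after 4 iterations
sag = a·(cosh(S/(2a)) − 1) = 91.712644·(cosh(0.719759) − 1) = 24.799453
T_max/T_min = cosh(S/(2a)) = 1.270404

a=91.713 sag=24.799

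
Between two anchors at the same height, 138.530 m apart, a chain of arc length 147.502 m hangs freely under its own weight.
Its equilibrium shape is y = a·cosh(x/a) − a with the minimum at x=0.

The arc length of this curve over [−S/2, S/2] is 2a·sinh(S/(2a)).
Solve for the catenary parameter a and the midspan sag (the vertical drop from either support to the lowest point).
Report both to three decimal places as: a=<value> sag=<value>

seed: a₀ = √(S³/(24(L−S))) = √(138.530³/(24·8.972)) = 111.113160
iter 1: u=0.623374  f(a)=+1.759e-01  f'(a)=-1.679e-01  a ← 111.113160 − (+1.759e-01/-1.679e-01) = 112.161349
iter 2: u=0.617548  f(a)=+2.521e-03  f'(a)=-1.631e-01  a ← 112.161349 − (+2.521e-03/-1.631e-01) = 112.176806
iter 3: u=0.617463  f(a)=+5.341e-07  f'(a)=-1.630e-01  a ← 112.176806 − (+5.341e-07/-1.630e-01) = 112.176810
iter 4: u=0.617463  f(a)=+2.842e-14  f'(a)=-1.630e-01  a ← 112.176810 − (+2.842e-14/-1.630e-01) = 112.176810
converged: |Δa| < 1e-12 after 4 iterations
sag = a·(cosh(S/(2a)) − 1) = 112.176810·(cosh(0.617463) − 1) = 22.072386
T_max/T_min = cosh(S/(2a)) = 1.196764

a=112.177 sag=22.072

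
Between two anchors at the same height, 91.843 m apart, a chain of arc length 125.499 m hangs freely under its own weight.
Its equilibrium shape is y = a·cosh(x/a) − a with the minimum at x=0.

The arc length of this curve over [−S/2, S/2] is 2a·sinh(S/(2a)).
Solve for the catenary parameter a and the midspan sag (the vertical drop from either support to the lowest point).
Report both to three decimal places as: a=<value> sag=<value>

a=32.546 sag=38.142

seed: a₀ = √(S³/(24(L−S))) = √(91.843³/(24·33.656)) = 30.969359
iter 1: u=1.482804  f(a)=+3.900e+00  f'(a)=-2.690e+00  a ← 30.969359 − (+3.900e+00/-2.690e+00) = 32.418806
iter 2: u=1.416508  f(a)=+2.905e-01  f'(a)=-2.303e+00  a ← 32.418806 − (+2.905e-01/-2.303e+00) = 32.544926
iter 3: u=1.411019  f(a)=+1.899e-03  f'(a)=-2.273e+00  a ← 32.544926 − (+1.899e-03/-2.273e+00) = 32.545761
iter 4: u=1.410983  f(a)=+8.228e-08  f'(a)=-2.273e+00  a ← 32.545761 − (+8.228e-08/-2.273e+00) = 32.545761
iter 5: u=1.410983  f(a)=-2.842e-14  f'(a)=-2.273e+00  a ← 32.545761 − (-2.842e-14/-2.273e+00) = 32.545761
converged: |Δa| < 1e-12 after 5 iterations
sag = a·(cosh(S/(2a)) − 1) = 32.545761·(cosh(1.410983) − 1) = 38.141765
T_max/T_min = cosh(S/(2a)) = 2.171943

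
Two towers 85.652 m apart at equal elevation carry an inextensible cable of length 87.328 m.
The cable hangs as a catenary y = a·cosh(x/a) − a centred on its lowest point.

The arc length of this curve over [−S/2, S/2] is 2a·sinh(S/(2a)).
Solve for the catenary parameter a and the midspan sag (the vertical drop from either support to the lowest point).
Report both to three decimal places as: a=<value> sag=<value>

seed: a₀ = √(S³/(24(L−S))) = √(85.652³/(24·1.676)) = 124.986652
iter 1: u=0.342645  f(a)=+9.866e-03  f'(a)=-2.714e-02  a ← 124.986652 − (+9.866e-03/-2.714e-02) = 125.350245
iter 2: u=0.341651  f(a)=+4.322e-05  f'(a)=-2.690e-02  a ← 125.350245 − (+4.322e-05/-2.690e-02) = 125.351852
iter 3: u=0.341646  f(a)=+8.374e-10  f'(a)=-2.690e-02  a ← 125.351852 − (+8.374e-10/-2.690e-02) = 125.351852
iter 4: u=0.341646  f(a)=-1.421e-14  f'(a)=-2.690e-02  a ← 125.351852 − (-1.421e-14/-2.690e-02) = 125.351852
converged: |Δa| < 1e-12 after 4 iterations
sag = a·(cosh(S/(2a)) − 1) = 125.351852·(cosh(0.341646) − 1) = 7.387109
T_max/T_min = cosh(S/(2a)) = 1.058931

a=125.352 sag=7.387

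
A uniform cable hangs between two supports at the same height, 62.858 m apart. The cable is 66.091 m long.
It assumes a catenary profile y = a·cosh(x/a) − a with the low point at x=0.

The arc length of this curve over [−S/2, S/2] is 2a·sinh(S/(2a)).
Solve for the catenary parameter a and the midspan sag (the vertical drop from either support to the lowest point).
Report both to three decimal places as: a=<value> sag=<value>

a=57.007 sag=8.885

seed: a₀ = √(S³/(24(L−S))) = √(62.858³/(24·3.233)) = 56.576016
iter 1: u=0.555518  f(a)=+5.025e-02  f'(a)=-1.179e-01  a ← 56.576016 − (+5.025e-02/-1.179e-01) = 57.002417
iter 2: u=0.551363  f(a)=+5.738e-04  f'(a)=-1.152e-01  a ← 57.002417 − (+5.738e-04/-1.152e-01) = 57.007399
iter 3: u=0.551314  f(a)=+7.672e-08  f'(a)=-1.151e-01  a ← 57.007399 − (+7.672e-08/-1.151e-01) = 57.007400
iter 4: u=0.551314  f(a)=+0.000e+00  f'(a)=-1.151e-01  a ← 57.007400 − (+0.000e+00/-1.151e-01) = 57.007400
converged: |Δa| < 1e-12 after 4 iterations
sag = a·(cosh(S/(2a)) − 1) = 57.007400·(cosh(0.551314) − 1) = 8.885306
T_max/T_min = cosh(S/(2a)) = 1.155862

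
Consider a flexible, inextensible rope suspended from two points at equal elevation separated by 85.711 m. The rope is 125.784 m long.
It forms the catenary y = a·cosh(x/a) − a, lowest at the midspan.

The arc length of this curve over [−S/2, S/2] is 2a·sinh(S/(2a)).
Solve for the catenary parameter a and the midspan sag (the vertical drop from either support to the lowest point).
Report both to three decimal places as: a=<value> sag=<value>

a=27.218 sag=41.311

seed: a₀ = √(S³/(24(L−S))) = √(85.711³/(24·40.073)) = 25.587231
iter 1: u=1.674878  f(a)=+6.011e+00  f'(a)=-4.104e+00  a ← 25.587231 − (+6.011e+00/-4.104e+00) = 27.052034
iter 2: u=1.584188  f(a)=+5.548e-01  f'(a)=-3.378e+00  a ← 27.052034 − (+5.548e-01/-3.378e+00) = 27.216272
iter 3: u=1.574628  f(a)=+5.788e-03  f'(a)=-3.308e+00  a ← 27.216272 − (+5.788e-03/-3.308e+00) = 27.218022
iter 4: u=1.574527  f(a)=+6.445e-07  f'(a)=-3.307e+00  a ← 27.218022 − (+6.445e-07/-3.307e+00) = 27.218022
iter 5: u=1.574527  f(a)=+2.842e-14  f'(a)=-3.307e+00  a ← 27.218022 − (+2.842e-14/-3.307e+00) = 27.218022
converged: |Δa| < 1e-12 after 5 iterations
sag = a·(cosh(S/(2a)) − 1) = 27.218022·(cosh(1.574527) − 1) = 41.310982
T_max/T_min = cosh(S/(2a)) = 2.517780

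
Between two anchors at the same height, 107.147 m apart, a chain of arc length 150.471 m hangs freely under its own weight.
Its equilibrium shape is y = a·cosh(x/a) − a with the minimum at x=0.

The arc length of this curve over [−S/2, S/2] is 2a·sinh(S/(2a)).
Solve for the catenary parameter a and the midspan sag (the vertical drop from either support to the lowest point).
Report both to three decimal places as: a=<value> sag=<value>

a=36.313 sag=47.227

seed: a₀ = √(S³/(24(L−S))) = √(107.147³/(24·43.324)) = 34.395381
iter 1: u=1.557578  f(a)=+5.569e+00  f'(a)=-3.186e+00  a ← 34.395381 − (+5.569e+00/-3.186e+00) = 36.143588
iter 2: u=1.482241  f(a)=+4.528e-01  f'(a)=-2.687e+00  a ← 36.143588 − (+4.528e-01/-2.687e+00) = 36.312094
iter 3: u=1.475362  f(a)=+3.578e-03  f'(a)=-2.645e+00  a ← 36.312094 − (+3.578e-03/-2.645e+00) = 36.313446
iter 4: u=1.475308  f(a)=+2.273e-07  f'(a)=-2.644e+00  a ← 36.313446 − (+2.273e-07/-2.644e+00) = 36.313447
iter 5: u=1.475307  f(a)=+2.842e-14  f'(a)=-2.644e+00  a ← 36.313447 − (+2.842e-14/-2.644e+00) = 36.313447
converged: |Δa| < 1e-12 after 5 iterations
sag = a·(cosh(S/(2a)) − 1) = 36.313447·(cosh(1.475307) − 1) = 47.227243
T_max/T_min = cosh(S/(2a)) = 2.300544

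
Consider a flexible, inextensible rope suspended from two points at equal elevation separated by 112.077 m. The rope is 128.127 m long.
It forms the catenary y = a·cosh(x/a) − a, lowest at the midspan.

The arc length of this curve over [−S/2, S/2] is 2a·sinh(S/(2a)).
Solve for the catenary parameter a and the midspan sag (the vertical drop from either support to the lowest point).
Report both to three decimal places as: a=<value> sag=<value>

a=61.713 sag=27.240

seed: a₀ = √(S³/(24(L−S))) = √(112.077³/(24·16.050)) = 60.454914
iter 1: u=0.926947  f(a)=+7.038e-01  f'(a)=-5.780e-01  a ← 60.454914 − (+7.038e-01/-5.780e-01) = 61.672535
iter 2: u=0.908646  f(a)=+2.183e-02  f'(a)=-5.427e-01  a ← 61.672535 − (+2.183e-02/-5.427e-01) = 61.712753
iter 3: u=0.908054  f(a)=+2.248e-05  f'(a)=-5.416e-01  a ← 61.712753 − (+2.248e-05/-5.416e-01) = 61.712795
iter 4: u=0.908053  f(a)=+2.387e-11  f'(a)=-5.416e-01  a ← 61.712795 − (+2.387e-11/-5.416e-01) = 61.712795
converged: |Δa| < 1e-12 after 4 iterations
sag = a·(cosh(S/(2a)) − 1) = 61.712795·(cosh(0.908053) − 1) = 27.240008
T_max/T_min = cosh(S/(2a)) = 1.441400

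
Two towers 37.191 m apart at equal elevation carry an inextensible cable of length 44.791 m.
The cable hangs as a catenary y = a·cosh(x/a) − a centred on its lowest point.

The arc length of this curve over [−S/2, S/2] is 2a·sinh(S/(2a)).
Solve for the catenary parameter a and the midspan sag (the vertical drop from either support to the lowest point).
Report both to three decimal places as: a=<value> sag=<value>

a=17.286 sag=11.005

seed: a₀ = √(S³/(24(L−S))) = √(37.191³/(24·7.600)) = 16.793622
iter 1: u=1.107295  f(a)=+4.798e-01  f'(a)=-1.021e+00  a ← 16.793622 − (+4.798e-01/-1.021e+00) = 17.263485
iter 2: u=1.077158  f(a)=+2.087e-02  f'(a)=-9.340e-01  a ← 17.263485 − (+2.087e-02/-9.340e-01) = 17.285832
iter 3: u=1.075765  f(a)=+4.348e-05  f'(a)=-9.301e-01  a ← 17.285832 − (+4.348e-05/-9.301e-01) = 17.285879
iter 4: u=1.075762  f(a)=+1.896e-10  f'(a)=-9.301e-01  a ← 17.285879 − (+1.896e-10/-9.301e-01) = 17.285879
iter 5: u=1.075762  f(a)=+7.105e-15  f'(a)=-9.301e-01  a ← 17.285879 − (+7.105e-15/-9.301e-01) = 17.285879
converged: |Δa| < 1e-12 after 5 iterations
sag = a·(cosh(S/(2a)) − 1) = 17.285879·(cosh(1.075762) − 1) = 11.004756
T_max/T_min = cosh(S/(2a)) = 1.636633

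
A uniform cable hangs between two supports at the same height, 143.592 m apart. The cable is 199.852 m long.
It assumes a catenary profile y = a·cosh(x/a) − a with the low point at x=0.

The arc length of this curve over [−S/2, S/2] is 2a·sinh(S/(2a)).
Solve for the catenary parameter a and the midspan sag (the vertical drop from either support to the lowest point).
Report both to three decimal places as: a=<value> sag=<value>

seed: a₀ = √(S³/(24(L−S))) = √(143.592³/(24·56.260)) = 46.826304
iter 1: u=1.533241  f(a)=+6.995e+00  f'(a)=-3.017e+00  a ← 46.826304 − (+6.995e+00/-3.017e+00) = 49.144679
iter 2: u=1.460911  f(a)=+5.531e-01  f'(a)=-2.557e+00  a ← 49.144679 − (+5.531e-01/-2.557e+00) = 49.360938
iter 3: u=1.454510  f(a)=+4.113e-03  f'(a)=-2.520e+00  a ← 49.360938 − (+4.113e-03/-2.520e+00) = 49.362570
iter 4: u=1.454462  f(a)=+2.312e-07  f'(a)=-2.519e+00  a ← 49.362570 − (+2.312e-07/-2.519e+00) = 49.362570
iter 5: u=1.454462  f(a)=+0.000e+00  f'(a)=-2.519e+00  a ← 49.362570 − (+0.000e+00/-2.519e+00) = 49.362570
converged: |Δa| < 1e-12 after 5 iterations
sag = a·(cosh(S/(2a)) − 1) = 49.362570·(cosh(1.454462) − 1) = 62.090868
T_max/T_min = cosh(S/(2a)) = 2.257853

a=49.363 sag=62.091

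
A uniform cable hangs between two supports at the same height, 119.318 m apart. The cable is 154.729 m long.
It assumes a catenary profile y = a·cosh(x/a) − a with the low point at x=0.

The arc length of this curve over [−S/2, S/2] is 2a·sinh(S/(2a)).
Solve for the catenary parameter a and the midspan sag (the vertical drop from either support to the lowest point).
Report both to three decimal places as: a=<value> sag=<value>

seed: a₀ = √(S³/(24(L−S))) = √(119.318³/(24·35.411)) = 44.707896
iter 1: u=1.334418  f(a)=+3.290e+00  f'(a)=-1.885e+00  a ← 44.707896 − (+3.290e+00/-1.885e+00) = 46.453400
iter 2: u=1.284276  f(a)=+2.025e-01  f'(a)=-1.659e+00  a ← 46.453400 − (+2.025e-01/-1.659e+00) = 46.575430
iter 3: u=1.280911  f(a)=+8.783e-04  f'(a)=-1.645e+00  a ← 46.575430 − (+8.783e-04/-1.645e+00) = 46.575964
iter 4: u=1.280897  f(a)=+1.668e-08  f'(a)=-1.645e+00  a ← 46.575964 − (+1.668e-08/-1.645e+00) = 46.575964
iter 5: u=1.280897  f(a)=+0.000e+00  f'(a)=-1.645e+00  a ← 46.575964 − (+0.000e+00/-1.645e+00) = 46.575964
converged: |Δa| < 1e-12 after 5 iterations
sag = a·(cosh(S/(2a)) − 1) = 46.575964·(cosh(1.280897) − 1) = 43.726784
T_max/T_min = cosh(S/(2a)) = 1.938827

a=46.576 sag=43.727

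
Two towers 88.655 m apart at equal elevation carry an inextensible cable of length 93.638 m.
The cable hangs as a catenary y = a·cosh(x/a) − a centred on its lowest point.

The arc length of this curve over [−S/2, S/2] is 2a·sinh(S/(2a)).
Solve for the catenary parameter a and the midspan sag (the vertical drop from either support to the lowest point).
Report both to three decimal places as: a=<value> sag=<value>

a=76.967 sag=13.122

seed: a₀ = √(S³/(24(L−S))) = √(88.655³/(24·4.983)) = 76.331498
iter 1: u=0.580724  f(a)=+8.470e-02  f'(a)=-1.350e-01  a ← 76.331498 − (+8.470e-02/-1.350e-01) = 76.958828
iter 2: u=0.575990  f(a)=+1.056e-03  f'(a)=-1.317e-01  a ← 76.958828 − (+1.056e-03/-1.317e-01) = 76.966844
iter 3: u=0.575930  f(a)=+1.685e-07  f'(a)=-1.316e-01  a ← 76.966844 − (+1.685e-07/-1.316e-01) = 76.966846
iter 4: u=0.575930  f(a)=+0.000e+00  f'(a)=-1.316e-01  a ← 76.966846 − (+0.000e+00/-1.316e-01) = 76.966846
converged: |Δa| < 1e-12 after 4 iterations
sag = a·(cosh(S/(2a)) − 1) = 76.966846·(cosh(0.575930) − 1) = 13.121523
T_max/T_min = cosh(S/(2a)) = 1.170483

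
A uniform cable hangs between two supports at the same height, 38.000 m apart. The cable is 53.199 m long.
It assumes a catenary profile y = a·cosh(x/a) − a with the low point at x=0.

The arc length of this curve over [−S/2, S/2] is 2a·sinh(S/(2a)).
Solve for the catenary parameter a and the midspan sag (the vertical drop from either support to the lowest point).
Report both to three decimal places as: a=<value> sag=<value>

a=12.942 sag=16.639

seed: a₀ = √(S³/(24(L−S))) = √(38.000³/(24·15.199)) = 12.264851
iter 1: u=1.549142  f(a)=+1.932e+00  f'(a)=-3.127e+00  a ← 12.264851 − (+1.932e+00/-3.127e+00) = 12.882627
iter 2: u=1.474854  f(a)=+1.555e-01  f'(a)=-2.642e+00  a ← 12.882627 − (+1.555e-01/-2.642e+00) = 12.941504
iter 3: u=1.468145  f(a)=+1.204e-03  f'(a)=-2.601e+00  a ← 12.941504 − (+1.204e-03/-2.601e+00) = 12.941967
iter 4: u=1.468092  f(a)=+7.330e-08  f'(a)=-2.601e+00  a ← 12.941967 − (+7.330e-08/-2.601e+00) = 12.941967
iter 5: u=1.468092  f(a)=+0.000e+00  f'(a)=-2.601e+00  a ← 12.941967 − (+0.000e+00/-2.601e+00) = 12.941967
converged: |Δa| < 1e-12 after 5 iterations
sag = a·(cosh(S/(2a)) − 1) = 12.941967·(cosh(1.468092) − 1) = 16.638904
T_max/T_min = cosh(S/(2a)) = 2.285655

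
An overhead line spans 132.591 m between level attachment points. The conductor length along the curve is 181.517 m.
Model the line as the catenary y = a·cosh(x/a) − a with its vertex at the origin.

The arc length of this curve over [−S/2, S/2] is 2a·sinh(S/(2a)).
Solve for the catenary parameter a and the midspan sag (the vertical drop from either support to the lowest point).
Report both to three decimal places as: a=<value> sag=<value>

a=46.838 sag=55.294

seed: a₀ = √(S³/(24(L−S))) = √(132.591³/(24·48.926)) = 44.554912
iter 1: u=1.487950  f(a)=+5.711e+00  f'(a)=-2.723e+00  a ← 44.554912 − (+5.711e+00/-2.723e+00) = 46.652444
iter 2: u=1.421051  f(a)=+4.280e-01  f'(a)=-2.328e+00  a ← 46.652444 − (+4.280e-01/-2.328e+00) = 46.836274
iter 3: u=1.415473  f(a)=+2.835e-03  f'(a)=-2.298e+00  a ← 46.836274 − (+2.835e-03/-2.298e+00) = 46.837508
iter 4: u=1.415436  f(a)=+1.262e-07  f'(a)=-2.297e+00  a ← 46.837508 − (+1.262e-07/-2.297e+00) = 46.837508
iter 5: u=1.415436  f(a)=+2.842e-14  f'(a)=-2.297e+00  a ← 46.837508 − (+2.842e-14/-2.297e+00) = 46.837508
converged: |Δa| < 1e-12 after 5 iterations
sag = a·(cosh(S/(2a)) − 1) = 46.837508·(cosh(1.415436) − 1) = 55.294061
T_max/T_min = cosh(S/(2a)) = 2.180551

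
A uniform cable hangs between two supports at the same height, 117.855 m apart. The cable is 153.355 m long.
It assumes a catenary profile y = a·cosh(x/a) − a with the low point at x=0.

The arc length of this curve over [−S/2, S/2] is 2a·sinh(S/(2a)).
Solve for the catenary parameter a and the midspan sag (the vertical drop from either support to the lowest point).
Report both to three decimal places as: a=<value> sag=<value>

a=45.690 sag=43.568

seed: a₀ = √(S³/(24(L−S))) = √(117.855³/(24·35.500)) = 43.833103
iter 1: u=1.344361  f(a)=+3.350e+00  f'(a)=-1.932e+00  a ← 43.833103 − (+3.350e+00/-1.932e+00) = 45.566757
iter 2: u=1.293212  f(a)=+2.090e-01  f'(a)=-1.698e+00  a ← 45.566757 − (+2.090e-01/-1.698e+00) = 45.689838
iter 3: u=1.289729  f(a)=+9.331e-04  f'(a)=-1.683e+00  a ← 45.689838 − (+9.331e-04/-1.683e+00) = 45.690392
iter 4: u=1.289713  f(a)=+1.879e-08  f'(a)=-1.683e+00  a ← 45.690392 − (+1.879e-08/-1.683e+00) = 45.690392
iter 5: u=1.289713  f(a)=+2.842e-14  f'(a)=-1.683e+00  a ← 45.690392 − (+2.842e-14/-1.683e+00) = 45.690392
converged: |Δa| < 1e-12 after 5 iterations
sag = a·(cosh(S/(2a)) − 1) = 45.690392·(cosh(1.289713) − 1) = 43.567946
T_max/T_min = cosh(S/(2a)) = 1.953547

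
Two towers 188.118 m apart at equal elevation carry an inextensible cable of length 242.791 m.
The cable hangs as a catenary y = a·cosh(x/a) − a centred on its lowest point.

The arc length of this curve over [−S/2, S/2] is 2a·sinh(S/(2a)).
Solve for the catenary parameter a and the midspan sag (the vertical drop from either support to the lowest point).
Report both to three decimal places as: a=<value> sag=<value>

a=74.147 sag=68.102

seed: a₀ = √(S³/(24(L−S))) = √(188.118³/(24·54.673)) = 71.228444
iter 1: u=1.320526  f(a)=+4.970e+00  f'(a)=-1.820e+00  a ← 71.228444 − (+4.970e+00/-1.820e+00) = 73.958950
iter 2: u=1.271773  f(a)=+3.001e-01  f'(a)=-1.606e+00  a ← 73.958950 − (+3.001e-01/-1.606e+00) = 74.145750
iter 3: u=1.268569  f(a)=+1.249e-03  f'(a)=-1.593e+00  a ← 74.145750 − (+1.249e-03/-1.593e+00) = 74.146534
iter 4: u=1.268556  f(a)=+2.186e-08  f'(a)=-1.593e+00  a ← 74.146534 − (+2.186e-08/-1.593e+00) = 74.146534
iter 5: u=1.268556  f(a)=+0.000e+00  f'(a)=-1.593e+00  a ← 74.146534 − (+0.000e+00/-1.593e+00) = 74.146534
converged: |Δa| < 1e-12 after 5 iterations
sag = a·(cosh(S/(2a)) − 1) = 74.146534·(cosh(1.268556) − 1) = 68.101756
T_max/T_min = cosh(S/(2a)) = 1.918475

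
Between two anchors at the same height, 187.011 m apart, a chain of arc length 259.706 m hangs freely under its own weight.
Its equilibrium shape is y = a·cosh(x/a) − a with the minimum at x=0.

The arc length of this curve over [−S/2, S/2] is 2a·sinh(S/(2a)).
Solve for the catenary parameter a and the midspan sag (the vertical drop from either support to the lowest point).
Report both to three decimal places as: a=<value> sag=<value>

a=64.519 sag=80.479

seed: a₀ = √(S³/(24(L−S))) = √(187.011³/(24·72.695)) = 61.226980
iter 1: u=1.527194  f(a)=+8.964e+00  f'(a)=-2.977e+00  a ← 61.226980 − (+8.964e+00/-2.977e+00) = 64.238365
iter 2: u=1.455602  f(a)=+7.037e-01  f'(a)=-2.526e+00  a ← 64.238365 − (+7.037e-01/-2.526e+00) = 64.516968
iter 3: u=1.449316  f(a)=+5.155e-03  f'(a)=-2.489e+00  a ← 64.516968 − (+5.155e-03/-2.489e+00) = 64.519039
iter 4: u=1.449270  f(a)=+2.810e-07  f'(a)=-2.489e+00  a ← 64.519039 − (+2.810e-07/-2.489e+00) = 64.519039
iter 5: u=1.449270  f(a)=+0.000e+00  f'(a)=-2.489e+00  a ← 64.519039 − (+0.000e+00/-2.489e+00) = 64.519039
converged: |Δa| < 1e-12 after 5 iterations
sag = a·(cosh(S/(2a)) − 1) = 64.519039·(cosh(1.449270) − 1) = 80.479264
T_max/T_min = cosh(S/(2a)) = 2.247372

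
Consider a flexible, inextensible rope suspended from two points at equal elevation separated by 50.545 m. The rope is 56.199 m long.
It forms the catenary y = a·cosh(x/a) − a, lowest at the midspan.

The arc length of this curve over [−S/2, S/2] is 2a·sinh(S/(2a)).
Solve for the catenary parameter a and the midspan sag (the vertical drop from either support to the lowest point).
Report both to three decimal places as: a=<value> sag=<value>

a=31.353 sag=10.749

seed: a₀ = √(S³/(24(L−S))) = √(50.545³/(24·5.654)) = 30.848481
iter 1: u=0.819246  f(a)=+1.928e-01  f'(a)=-3.918e-01  a ← 30.848481 − (+1.928e-01/-3.918e-01) = 31.340608
iter 2: u=0.806382  f(a)=+4.710e-03  f'(a)=-3.728e-01  a ← 31.340608 − (+4.710e-03/-3.728e-01) = 31.353242
iter 3: u=0.806057  f(a)=+2.968e-06  f'(a)=-3.724e-01  a ← 31.353242 − (+2.968e-06/-3.724e-01) = 31.353250
iter 4: u=0.806057  f(a)=+1.172e-12  f'(a)=-3.724e-01  a ← 31.353250 − (+1.172e-12/-3.724e-01) = 31.353250
converged: |Δa| < 1e-12 after 4 iterations
sag = a·(cosh(S/(2a)) − 1) = 31.353250·(cosh(0.806057) − 1) = 10.749104
T_max/T_min = cosh(S/(2a)) = 1.342839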